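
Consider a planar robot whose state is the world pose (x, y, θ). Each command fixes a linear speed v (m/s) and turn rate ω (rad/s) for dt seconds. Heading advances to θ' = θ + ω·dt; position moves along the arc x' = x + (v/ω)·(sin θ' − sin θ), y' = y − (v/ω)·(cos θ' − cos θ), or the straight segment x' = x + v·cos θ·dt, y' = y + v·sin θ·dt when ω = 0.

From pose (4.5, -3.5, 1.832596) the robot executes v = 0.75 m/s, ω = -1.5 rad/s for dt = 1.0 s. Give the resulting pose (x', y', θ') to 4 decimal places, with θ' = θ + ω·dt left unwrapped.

(4.8197, -2.8980, 0.3326)

θ' = 1.8326 + -1.5·1.0 = 0.3326
R = v/ω = 0.75/-1.5 = -0.5000
x' = 4.5 + -0.5000·(sin 0.3326 − sin 1.8326) = 4.8197
y' = -3.5 − -0.5000·(cos 0.3326 − cos 1.8326) = -2.8980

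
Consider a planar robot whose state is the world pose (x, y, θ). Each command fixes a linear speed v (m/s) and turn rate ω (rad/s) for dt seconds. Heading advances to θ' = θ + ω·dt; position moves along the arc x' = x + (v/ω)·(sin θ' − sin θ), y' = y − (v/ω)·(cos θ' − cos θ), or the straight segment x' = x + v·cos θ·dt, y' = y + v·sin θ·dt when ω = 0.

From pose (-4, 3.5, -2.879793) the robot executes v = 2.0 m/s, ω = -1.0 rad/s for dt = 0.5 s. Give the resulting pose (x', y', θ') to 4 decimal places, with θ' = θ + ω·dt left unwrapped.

(-4.9895, 3.4883, -3.3798)

θ' = -2.8798 + -1.0·0.5 = -3.3798
R = v/ω = 2.0/-1.0 = -2.0000
x' = -4 + -2.0000·(sin -3.3798 − sin -2.8798) = -4.9895
y' = 3.5 − -2.0000·(cos -3.3798 − cos -2.8798) = 3.4883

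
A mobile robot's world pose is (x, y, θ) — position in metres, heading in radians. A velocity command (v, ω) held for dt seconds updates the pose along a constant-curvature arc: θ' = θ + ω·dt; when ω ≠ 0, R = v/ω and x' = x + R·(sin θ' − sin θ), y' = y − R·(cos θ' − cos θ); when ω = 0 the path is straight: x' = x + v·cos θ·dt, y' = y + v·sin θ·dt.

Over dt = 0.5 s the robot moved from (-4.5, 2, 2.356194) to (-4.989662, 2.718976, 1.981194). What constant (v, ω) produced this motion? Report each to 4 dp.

Δθ = 1.981194 − 2.356194 = -0.375000
ω = Δθ/dt = -0.375000/0.5 = -0.7500
R = −Δy/(cos θ' − cos θ) = -2.3333
v = R·ω = -2.3333·-0.7500 = 1.7500

v = 1.7500, ω = -0.7500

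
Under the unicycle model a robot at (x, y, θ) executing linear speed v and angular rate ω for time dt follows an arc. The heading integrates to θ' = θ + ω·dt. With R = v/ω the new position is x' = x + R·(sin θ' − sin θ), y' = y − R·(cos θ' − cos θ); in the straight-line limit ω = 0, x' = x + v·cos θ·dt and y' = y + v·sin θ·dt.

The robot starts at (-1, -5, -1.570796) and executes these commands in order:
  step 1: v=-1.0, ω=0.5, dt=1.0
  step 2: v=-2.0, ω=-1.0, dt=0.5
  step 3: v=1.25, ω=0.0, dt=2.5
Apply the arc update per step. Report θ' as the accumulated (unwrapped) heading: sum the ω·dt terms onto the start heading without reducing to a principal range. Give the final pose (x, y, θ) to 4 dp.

step 1: θ'=-1.0708 (R=-2.0000) → pose (-1.2448, -4.0411, -1.0708)
step 2: θ'=-1.5708 (R=2.0000) → pose (-1.4897, -3.0823, -1.5708)
step 3: θ'=-1.5708 (straight) → pose (-1.4897, -6.2073, -1.5708)

(-1.4897, -6.2073, -1.5708)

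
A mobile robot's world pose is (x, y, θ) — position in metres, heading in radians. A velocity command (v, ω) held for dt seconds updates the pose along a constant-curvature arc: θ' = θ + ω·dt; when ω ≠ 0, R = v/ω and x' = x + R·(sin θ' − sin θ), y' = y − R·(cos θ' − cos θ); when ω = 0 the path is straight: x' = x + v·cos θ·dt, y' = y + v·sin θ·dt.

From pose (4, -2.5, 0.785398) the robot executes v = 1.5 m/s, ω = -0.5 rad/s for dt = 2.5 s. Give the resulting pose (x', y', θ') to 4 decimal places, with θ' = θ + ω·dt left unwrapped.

(7.4655, -1.9393, -0.4646)

θ' = 0.7854 + -0.5·2.5 = -0.4646
R = v/ω = 1.5/-0.5 = -3.0000
x' = 4 + -3.0000·(sin -0.4646 − sin 0.7854) = 7.4655
y' = -2.5 − -3.0000·(cos -0.4646 − cos 0.7854) = -1.9393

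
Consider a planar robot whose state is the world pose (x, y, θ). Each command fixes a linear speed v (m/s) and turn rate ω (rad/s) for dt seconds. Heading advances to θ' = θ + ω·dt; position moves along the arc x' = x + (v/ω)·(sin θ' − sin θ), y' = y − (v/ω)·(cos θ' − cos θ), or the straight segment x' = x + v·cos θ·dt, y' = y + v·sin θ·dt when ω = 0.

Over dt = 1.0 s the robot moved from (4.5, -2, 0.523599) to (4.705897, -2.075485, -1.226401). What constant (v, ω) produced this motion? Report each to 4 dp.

v = 0.2500, ω = -1.7500

Δθ = -1.226401 − 0.523599 = -1.750000
ω = Δθ/dt = -1.750000/1.0 = -1.7500
R = Δx/(sin θ' − sin θ) = -0.1429
v = R·ω = -0.1429·-1.7500 = 0.2500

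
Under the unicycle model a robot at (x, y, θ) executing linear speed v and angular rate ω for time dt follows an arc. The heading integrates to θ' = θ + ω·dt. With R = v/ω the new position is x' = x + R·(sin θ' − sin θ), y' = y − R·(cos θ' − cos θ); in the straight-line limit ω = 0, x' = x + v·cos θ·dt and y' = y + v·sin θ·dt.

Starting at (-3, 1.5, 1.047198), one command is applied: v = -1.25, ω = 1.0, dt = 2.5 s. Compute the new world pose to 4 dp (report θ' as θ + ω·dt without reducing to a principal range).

θ' = 1.0472 + 1.0·2.5 = 3.5472
R = v/ω = -1.25/1.0 = -1.2500
x' = -3 + -1.2500·(sin 3.5472 − sin 1.0472) = -1.4242
y' = 1.5 − -1.2500·(cos 3.5472 − cos 1.0472) = -0.2736

(-1.4242, -0.2736, 3.5472)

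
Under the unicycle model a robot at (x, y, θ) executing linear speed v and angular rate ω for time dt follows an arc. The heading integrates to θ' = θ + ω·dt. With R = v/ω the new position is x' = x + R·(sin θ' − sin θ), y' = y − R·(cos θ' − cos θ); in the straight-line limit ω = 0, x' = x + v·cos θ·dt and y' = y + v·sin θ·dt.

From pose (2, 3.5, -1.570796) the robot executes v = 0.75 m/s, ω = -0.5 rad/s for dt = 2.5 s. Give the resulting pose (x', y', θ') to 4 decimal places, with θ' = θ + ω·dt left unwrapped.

θ' = -1.5708 + -0.5·2.5 = -2.8208
R = v/ω = 0.75/-0.5 = -1.5000
x' = 2 + -1.5000·(sin -2.8208 − sin -1.5708) = 0.9730
y' = 3.5 − -1.5000·(cos -2.8208 − cos -1.5708) = 2.0765

(0.9730, 2.0765, -2.8208)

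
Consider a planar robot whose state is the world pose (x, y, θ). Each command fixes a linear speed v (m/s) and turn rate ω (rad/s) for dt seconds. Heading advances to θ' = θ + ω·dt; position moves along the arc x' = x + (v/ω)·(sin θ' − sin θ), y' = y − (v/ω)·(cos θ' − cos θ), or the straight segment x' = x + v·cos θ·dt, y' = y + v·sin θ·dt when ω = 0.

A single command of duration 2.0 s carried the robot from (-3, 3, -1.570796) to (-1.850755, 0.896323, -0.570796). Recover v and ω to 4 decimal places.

Δθ = -0.570796 − -1.570796 = 1.000000
ω = Δθ/dt = 1.000000/2.0 = 0.5000
R = −Δy/(cos θ' − cos θ) = 2.5000
v = R·ω = 2.5000·0.5000 = 1.2500

v = 1.2500, ω = 0.5000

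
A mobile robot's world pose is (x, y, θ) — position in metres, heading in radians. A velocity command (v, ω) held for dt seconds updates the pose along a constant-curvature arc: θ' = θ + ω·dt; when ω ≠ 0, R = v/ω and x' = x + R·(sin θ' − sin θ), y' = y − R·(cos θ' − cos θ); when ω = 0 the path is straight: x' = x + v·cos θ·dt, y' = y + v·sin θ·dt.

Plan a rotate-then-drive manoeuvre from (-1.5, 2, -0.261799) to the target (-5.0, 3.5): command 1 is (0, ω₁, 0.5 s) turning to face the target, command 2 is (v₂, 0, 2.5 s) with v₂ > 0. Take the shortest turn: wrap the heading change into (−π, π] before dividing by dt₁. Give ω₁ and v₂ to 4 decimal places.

heading to target = atan2(3.5−2, -5−-1.5) = 2.7367
Δθ = wrap(2.7367 − -0.2618) = 2.9985; ω₁ = Δθ/dt₁ = 5.9970
distance = √((-5−-1.5)² + (3.5−2)²) = 3.8079; v₂ = distance/dt₂ = 1.5232

ω₁ = 5.9970, v₂ = 1.5232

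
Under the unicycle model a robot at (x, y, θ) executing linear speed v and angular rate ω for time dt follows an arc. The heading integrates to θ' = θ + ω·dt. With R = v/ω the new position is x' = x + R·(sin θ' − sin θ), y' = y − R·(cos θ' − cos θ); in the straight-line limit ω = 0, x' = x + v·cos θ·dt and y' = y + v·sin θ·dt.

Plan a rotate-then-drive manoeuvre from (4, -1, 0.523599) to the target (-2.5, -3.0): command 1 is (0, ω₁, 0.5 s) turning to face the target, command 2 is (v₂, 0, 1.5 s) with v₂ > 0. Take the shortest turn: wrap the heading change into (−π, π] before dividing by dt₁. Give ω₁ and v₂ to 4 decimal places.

ω₁ = 5.8330, v₂ = 4.5338

heading to target = atan2(-3−-1, -2.5−4) = -2.8431
Δθ = wrap(-2.8431 − 0.5236) = 2.9165; ω₁ = Δθ/dt₁ = 5.8330
distance = √((-2.5−4)² + (-3−-1)²) = 6.8007; v₂ = distance/dt₂ = 4.5338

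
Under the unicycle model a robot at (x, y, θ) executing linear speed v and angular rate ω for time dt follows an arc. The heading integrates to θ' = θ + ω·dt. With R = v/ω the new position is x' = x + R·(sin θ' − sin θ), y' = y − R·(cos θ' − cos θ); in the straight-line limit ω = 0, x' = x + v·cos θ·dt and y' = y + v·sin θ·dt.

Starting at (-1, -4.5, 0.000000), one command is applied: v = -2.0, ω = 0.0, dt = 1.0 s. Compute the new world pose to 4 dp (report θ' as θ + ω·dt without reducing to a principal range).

(-3.0000, -4.5000, 0.0000)

θ' = 0.0000 + 0.0·1.0 = 0.0000
ω = 0 → straight: x' = -1 + -2.0·cos(0.0000)·1.0 = -3.0000
y' = -4.5 + -2.0·sin(0.0000)·1.0 = -4.5000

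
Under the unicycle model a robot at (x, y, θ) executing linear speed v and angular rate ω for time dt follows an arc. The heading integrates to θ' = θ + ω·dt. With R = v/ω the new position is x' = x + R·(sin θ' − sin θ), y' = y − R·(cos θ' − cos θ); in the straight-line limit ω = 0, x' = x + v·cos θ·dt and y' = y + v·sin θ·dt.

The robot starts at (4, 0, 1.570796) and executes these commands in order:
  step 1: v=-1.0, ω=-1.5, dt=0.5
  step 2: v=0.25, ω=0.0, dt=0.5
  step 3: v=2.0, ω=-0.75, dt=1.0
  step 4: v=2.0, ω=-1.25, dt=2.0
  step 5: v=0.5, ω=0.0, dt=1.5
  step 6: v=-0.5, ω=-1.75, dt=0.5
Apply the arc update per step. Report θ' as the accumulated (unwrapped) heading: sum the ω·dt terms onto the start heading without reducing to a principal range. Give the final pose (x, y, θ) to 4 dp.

step 1: θ'=0.8208 (R=0.6667) → pose (3.8211, -0.4544, 0.8208)
step 2: θ'=0.8208 (straight) → pose (3.9063, -0.3630, 0.8208)
step 3: θ'=0.0708 (R=-2.6667) → pose (5.6689, 0.4793, 0.0708)
step 4: θ'=-2.4292 (R=-1.6000) → pose (6.8279, -2.3276, -2.4292)
step 5: θ'=-2.4292 (straight) → pose (6.2603, -2.8178, -2.4292)
step 6: θ'=-3.3042 (R=0.2857) → pose (6.4933, -2.7521, -3.3042)

(6.4933, -2.7521, -3.3042)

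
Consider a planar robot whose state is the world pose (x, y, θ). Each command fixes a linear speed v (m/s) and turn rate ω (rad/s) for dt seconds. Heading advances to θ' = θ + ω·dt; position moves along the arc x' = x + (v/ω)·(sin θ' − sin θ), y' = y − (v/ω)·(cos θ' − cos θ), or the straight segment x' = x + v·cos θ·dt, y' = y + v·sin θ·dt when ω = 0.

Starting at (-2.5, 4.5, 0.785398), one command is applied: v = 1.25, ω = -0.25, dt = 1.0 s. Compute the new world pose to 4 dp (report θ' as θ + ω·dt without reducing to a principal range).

θ' = 0.7854 + -0.25·1.0 = 0.5354
R = v/ω = 1.25/-0.25 = -5.0000
x' = -2.5 + -5.0000·(sin 0.5354 − sin 0.7854) = -1.5154
y' = 4.5 − -5.0000·(cos 0.5354 − cos 0.7854) = 5.2648

(-1.5154, 5.2648, 0.5354)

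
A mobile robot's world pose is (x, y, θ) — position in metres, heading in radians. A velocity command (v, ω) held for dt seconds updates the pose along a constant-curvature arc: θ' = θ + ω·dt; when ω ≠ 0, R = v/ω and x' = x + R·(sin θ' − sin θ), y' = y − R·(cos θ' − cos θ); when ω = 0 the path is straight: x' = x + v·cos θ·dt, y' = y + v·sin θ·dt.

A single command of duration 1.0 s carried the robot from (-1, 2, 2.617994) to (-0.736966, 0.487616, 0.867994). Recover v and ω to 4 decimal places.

v = -1.7500, ω = -1.7500

Δθ = 0.867994 − 2.617994 = -1.750000
ω = Δθ/dt = -1.750000/1.0 = -1.7500
R = −Δy/(cos θ' − cos θ) = 1.0000
v = R·ω = 1.0000·-1.7500 = -1.7500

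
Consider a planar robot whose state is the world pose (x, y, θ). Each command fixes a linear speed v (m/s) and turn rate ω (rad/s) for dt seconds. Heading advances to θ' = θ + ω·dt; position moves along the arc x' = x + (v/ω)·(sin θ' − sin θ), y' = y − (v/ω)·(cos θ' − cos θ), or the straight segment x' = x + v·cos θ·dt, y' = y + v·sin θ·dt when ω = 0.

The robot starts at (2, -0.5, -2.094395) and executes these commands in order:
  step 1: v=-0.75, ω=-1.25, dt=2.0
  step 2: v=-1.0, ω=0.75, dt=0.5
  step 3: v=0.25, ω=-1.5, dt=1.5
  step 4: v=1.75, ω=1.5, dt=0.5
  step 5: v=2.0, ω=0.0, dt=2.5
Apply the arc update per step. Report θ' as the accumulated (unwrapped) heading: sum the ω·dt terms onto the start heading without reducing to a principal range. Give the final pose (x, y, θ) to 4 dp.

(8.5083, 1.8716, -5.7194)

step 1: θ'=-4.5944 (R=0.6000) → pose (3.1154, -0.7294, -4.5944)
step 2: θ'=-4.2194 (R=-1.3333) → pose (3.2649, -1.2034, -4.2194)
step 3: θ'=-6.4694 (R=-0.1667) → pose (3.4426, -0.9608, -6.4694)
step 4: θ'=-5.7194 (R=1.1667) → pose (4.2821, -0.8004, -5.7194)
step 5: θ'=-5.7194 (straight) → pose (8.5083, 1.8716, -5.7194)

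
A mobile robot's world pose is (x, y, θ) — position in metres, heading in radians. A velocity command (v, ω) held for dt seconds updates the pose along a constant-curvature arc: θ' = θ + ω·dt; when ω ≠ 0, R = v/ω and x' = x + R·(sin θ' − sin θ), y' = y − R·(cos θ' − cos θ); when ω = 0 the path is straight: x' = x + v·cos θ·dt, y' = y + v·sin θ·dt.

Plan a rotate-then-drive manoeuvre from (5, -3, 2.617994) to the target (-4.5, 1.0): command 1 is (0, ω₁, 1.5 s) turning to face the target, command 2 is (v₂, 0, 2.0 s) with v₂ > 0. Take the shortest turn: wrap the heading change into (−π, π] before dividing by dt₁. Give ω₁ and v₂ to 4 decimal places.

heading to target = atan2(1−-3, -4.5−5) = 2.7431
Δθ = wrap(2.7431 − 2.6180) = 0.1251; ω₁ = Δθ/dt₁ = 0.0834
distance = √((-4.5−5)² + (1−-3)²) = 10.3078; v₂ = distance/dt₂ = 5.1539

ω₁ = 0.0834, v₂ = 5.1539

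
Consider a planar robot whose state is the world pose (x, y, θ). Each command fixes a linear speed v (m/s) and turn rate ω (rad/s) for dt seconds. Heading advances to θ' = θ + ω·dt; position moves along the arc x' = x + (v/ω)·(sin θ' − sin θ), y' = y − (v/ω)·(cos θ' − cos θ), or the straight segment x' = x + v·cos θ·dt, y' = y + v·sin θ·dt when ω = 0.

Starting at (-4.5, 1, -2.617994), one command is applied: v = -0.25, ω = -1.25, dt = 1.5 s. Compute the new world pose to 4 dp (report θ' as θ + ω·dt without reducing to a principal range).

θ' = -2.6180 + -1.25·1.5 = -4.4930
R = v/ω = -0.25/-1.25 = 0.2000
x' = -4.5 + 0.2000·(sin -4.4930 − sin -2.6180) = -4.2048
y' = 1 − 0.2000·(cos -4.4930 − cos -2.6180) = 0.8703

(-4.2048, 0.8703, -4.4930)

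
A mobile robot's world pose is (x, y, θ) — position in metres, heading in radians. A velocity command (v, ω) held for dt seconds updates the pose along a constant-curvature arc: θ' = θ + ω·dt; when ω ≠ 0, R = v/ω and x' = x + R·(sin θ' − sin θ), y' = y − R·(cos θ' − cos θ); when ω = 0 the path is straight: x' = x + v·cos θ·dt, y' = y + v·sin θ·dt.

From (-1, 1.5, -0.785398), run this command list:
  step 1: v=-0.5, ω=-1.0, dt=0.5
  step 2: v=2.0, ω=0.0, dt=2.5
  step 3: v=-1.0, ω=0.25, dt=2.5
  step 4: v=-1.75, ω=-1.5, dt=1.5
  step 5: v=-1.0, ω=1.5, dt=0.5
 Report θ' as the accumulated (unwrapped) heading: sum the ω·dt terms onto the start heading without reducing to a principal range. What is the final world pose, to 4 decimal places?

step 1: θ'=-1.2854 (R=0.5000) → pose (-1.1262, 1.7128, -1.2854)
step 2: θ'=-1.2854 (straight) → pose (0.2815, -3.0850, -1.2854)
step 3: θ'=-0.6604 (R=-4.0000) → pose (-1.1030, -1.0521, -0.6604)
step 4: θ'=-2.9104 (R=1.1667) → pose (-0.6547, 1.0049, -2.9104)
step 5: θ'=-2.1604 (R=-0.6667) → pose (-0.2533, 1.2831, -2.1604)

(-0.2533, 1.2831, -2.1604)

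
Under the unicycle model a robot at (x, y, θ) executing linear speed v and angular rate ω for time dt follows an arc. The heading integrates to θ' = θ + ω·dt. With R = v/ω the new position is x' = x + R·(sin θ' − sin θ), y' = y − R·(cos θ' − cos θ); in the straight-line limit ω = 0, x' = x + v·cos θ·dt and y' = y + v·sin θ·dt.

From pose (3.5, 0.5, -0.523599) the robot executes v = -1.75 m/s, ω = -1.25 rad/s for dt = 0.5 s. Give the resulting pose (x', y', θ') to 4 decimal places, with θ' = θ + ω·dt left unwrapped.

θ' = -0.5236 + -1.25·0.5 = -1.1486
R = v/ω = -1.75/-1.25 = 1.4000
x' = 3.5 + 1.4000·(sin -1.1486 − sin -0.5236) = 2.9229
y' = 0.5 − 1.4000·(cos -1.1486 − cos -0.5236) = 1.1388

(2.9229, 1.1388, -1.1486)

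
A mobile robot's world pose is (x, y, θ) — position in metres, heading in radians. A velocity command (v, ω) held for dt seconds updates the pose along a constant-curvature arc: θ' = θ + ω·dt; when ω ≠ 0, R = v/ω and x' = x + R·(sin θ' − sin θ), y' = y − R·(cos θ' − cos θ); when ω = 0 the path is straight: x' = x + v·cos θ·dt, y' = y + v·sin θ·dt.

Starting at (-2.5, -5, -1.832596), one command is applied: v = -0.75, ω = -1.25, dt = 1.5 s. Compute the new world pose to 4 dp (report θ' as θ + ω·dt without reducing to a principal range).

(-1.5987, -4.6489, -3.7076)

θ' = -1.8326 + -1.25·1.5 = -3.7076
R = v/ω = -0.75/-1.25 = 0.6000
x' = -2.5 + 0.6000·(sin -3.7076 − sin -1.8326) = -1.5987
y' = -5 − 0.6000·(cos -3.7076 − cos -1.8326) = -4.6489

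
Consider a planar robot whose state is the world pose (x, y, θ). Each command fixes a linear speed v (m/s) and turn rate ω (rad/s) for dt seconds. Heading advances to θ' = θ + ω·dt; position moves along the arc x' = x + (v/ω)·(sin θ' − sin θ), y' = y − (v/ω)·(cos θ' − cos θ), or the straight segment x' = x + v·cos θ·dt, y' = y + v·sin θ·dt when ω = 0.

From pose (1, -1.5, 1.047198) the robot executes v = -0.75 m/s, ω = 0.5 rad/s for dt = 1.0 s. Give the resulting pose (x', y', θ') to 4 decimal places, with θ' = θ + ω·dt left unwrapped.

(0.7995, -2.2146, 1.5472)

θ' = 1.0472 + 0.5·1.0 = 1.5472
R = v/ω = -0.75/0.5 = -1.5000
x' = 1 + -1.5000·(sin 1.5472 − sin 1.0472) = 0.7995
y' = -1.5 − -1.5000·(cos 1.5472 − cos 1.0472) = -2.2146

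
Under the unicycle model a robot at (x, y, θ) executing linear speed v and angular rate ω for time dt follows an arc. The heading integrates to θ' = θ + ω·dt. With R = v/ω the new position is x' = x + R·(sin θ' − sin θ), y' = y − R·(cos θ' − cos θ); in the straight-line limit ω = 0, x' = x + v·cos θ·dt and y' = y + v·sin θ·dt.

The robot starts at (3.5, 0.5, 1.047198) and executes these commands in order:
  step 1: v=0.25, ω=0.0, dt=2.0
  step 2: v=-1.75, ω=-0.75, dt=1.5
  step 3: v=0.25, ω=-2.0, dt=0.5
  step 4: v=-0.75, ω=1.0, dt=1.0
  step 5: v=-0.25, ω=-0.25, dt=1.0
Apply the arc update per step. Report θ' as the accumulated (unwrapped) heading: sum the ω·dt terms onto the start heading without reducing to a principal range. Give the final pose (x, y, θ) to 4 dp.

step 1: θ'=1.0472 (straight) → pose (3.7500, 0.9330, 1.0472)
step 2: θ'=-0.0778 (R=2.3333) → pose (1.5479, -0.2266, -0.0778)
step 3: θ'=-1.0778 (R=-0.1250) → pose (1.6483, -0.2921, -1.0778)
step 4: θ'=-0.0778 (R=-0.7500) → pose (1.0459, 0.1007, -0.0778)
step 5: θ'=-0.3278 (R=1.0000) → pose (0.8017, 0.1509, -0.3278)

(0.8017, 0.1509, -0.3278)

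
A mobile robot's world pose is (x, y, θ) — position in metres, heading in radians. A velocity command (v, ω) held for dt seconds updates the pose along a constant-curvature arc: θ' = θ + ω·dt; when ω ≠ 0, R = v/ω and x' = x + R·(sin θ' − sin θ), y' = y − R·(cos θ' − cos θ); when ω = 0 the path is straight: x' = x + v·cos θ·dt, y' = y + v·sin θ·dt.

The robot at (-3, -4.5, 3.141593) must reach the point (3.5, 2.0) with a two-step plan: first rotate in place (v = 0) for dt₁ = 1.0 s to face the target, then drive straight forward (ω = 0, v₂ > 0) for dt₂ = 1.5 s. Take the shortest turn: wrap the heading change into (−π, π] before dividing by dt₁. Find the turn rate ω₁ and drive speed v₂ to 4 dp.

heading to target = atan2(2−-4.5, 3.5−-3) = 0.7854
Δθ = wrap(0.7854 − 3.1416) = -2.3562; ω₁ = Δθ/dt₁ = -2.3562
distance = √((3.5−-3)² + (2−-4.5)²) = 9.1924; v₂ = distance/dt₂ = 6.1283

ω₁ = -2.3562, v₂ = 6.1283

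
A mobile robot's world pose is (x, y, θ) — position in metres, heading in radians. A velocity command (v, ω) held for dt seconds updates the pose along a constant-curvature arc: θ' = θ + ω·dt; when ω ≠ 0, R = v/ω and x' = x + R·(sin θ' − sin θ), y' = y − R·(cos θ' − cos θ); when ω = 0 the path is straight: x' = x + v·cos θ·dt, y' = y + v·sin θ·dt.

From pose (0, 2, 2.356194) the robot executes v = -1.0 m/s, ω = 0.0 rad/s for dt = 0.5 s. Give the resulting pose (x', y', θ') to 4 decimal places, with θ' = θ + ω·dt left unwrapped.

θ' = 2.3562 + 0.0·0.5 = 2.3562
ω = 0 → straight: x' = 0 + -1.0·cos(2.3562)·0.5 = 0.3536
y' = 2 + -1.0·sin(2.3562)·0.5 = 1.6464

(0.3536, 1.6464, 2.3562)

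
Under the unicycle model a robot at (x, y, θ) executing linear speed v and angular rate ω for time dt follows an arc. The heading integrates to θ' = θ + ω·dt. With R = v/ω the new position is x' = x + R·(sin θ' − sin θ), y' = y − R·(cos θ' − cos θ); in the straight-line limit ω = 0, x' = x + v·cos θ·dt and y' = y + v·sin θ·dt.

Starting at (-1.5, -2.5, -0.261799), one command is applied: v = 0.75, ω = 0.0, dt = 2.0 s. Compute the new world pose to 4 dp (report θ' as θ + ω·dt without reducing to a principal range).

θ' = -0.2618 + 0.0·2.0 = -0.2618
ω = 0 → straight: x' = -1.5 + 0.75·cos(-0.2618)·2.0 = -0.0511
y' = -2.5 + 0.75·sin(-0.2618)·2.0 = -2.8882

(-0.0511, -2.8882, -0.2618)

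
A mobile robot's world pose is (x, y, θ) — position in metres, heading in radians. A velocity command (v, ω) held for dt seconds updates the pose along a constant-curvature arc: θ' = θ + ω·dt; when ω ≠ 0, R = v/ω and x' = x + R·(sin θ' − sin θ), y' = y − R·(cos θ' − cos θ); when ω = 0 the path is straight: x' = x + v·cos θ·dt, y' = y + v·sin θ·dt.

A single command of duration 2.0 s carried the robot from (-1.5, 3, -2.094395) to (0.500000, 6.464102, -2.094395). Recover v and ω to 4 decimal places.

v = -2.0000, ω = 0.0000

Δθ = -2.094395 − -2.094395 = 0.000000
ω = Δθ/dt = 0.000000/2.0 = 0.0000
ω = 0 → v = (Δx·cos θ + Δy·sin θ)/dt = -2.0000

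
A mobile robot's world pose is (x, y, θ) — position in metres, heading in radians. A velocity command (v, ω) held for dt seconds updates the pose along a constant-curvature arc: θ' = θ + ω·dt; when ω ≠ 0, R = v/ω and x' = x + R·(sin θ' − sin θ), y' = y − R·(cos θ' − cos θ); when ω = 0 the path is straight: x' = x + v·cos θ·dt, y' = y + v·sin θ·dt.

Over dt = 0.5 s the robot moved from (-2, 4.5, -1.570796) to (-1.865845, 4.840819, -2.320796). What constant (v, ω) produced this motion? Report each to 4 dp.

v = -0.7500, ω = -1.5000

Δθ = -2.320796 − -1.570796 = -0.750000
ω = Δθ/dt = -0.750000/0.5 = -1.5000
R = −Δy/(cos θ' − cos θ) = 0.5000
v = R·ω = 0.5000·-1.5000 = -0.7500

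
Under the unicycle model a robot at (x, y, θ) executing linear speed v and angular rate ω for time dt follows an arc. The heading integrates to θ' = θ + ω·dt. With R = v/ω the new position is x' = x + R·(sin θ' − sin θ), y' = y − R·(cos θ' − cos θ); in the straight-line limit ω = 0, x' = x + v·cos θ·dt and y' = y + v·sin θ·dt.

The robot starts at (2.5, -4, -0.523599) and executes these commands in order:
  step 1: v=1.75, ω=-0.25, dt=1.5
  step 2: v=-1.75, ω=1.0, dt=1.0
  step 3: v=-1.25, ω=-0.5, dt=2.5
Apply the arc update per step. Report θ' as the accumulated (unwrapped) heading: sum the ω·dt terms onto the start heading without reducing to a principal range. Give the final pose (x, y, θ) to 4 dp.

step 1: θ'=-0.8986 (R=-7.0000) → pose (4.4772, -5.7032, -0.8986)
step 2: θ'=0.1014 (R=-1.7500) → pose (2.9307, -5.0520, 0.1014)
step 3: θ'=-1.1486 (R=2.5000) → pose (0.3972, -3.5892, -1.1486)

(0.3972, -3.5892, -1.1486)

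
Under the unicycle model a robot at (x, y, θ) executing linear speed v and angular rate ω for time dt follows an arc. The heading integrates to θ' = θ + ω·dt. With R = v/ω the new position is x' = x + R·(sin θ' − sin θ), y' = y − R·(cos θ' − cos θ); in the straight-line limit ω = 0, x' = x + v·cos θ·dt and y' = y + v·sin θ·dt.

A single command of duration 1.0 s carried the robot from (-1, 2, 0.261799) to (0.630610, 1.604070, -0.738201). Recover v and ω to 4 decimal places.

v = 1.7500, ω = -1.0000

Δθ = -0.738201 − 0.261799 = -1.000000
ω = Δθ/dt = -1.000000/1.0 = -1.0000
R = Δx/(sin θ' − sin θ) = -1.7500
v = R·ω = -1.7500·-1.0000 = 1.7500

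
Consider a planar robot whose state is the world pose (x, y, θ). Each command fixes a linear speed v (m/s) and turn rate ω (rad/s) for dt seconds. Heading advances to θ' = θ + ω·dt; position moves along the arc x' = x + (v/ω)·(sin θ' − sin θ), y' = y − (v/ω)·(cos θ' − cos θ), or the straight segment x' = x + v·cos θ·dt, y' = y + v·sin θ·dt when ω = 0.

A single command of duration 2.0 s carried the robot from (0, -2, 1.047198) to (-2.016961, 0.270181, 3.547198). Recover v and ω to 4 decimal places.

Δθ = 3.547198 − 1.047198 = 2.500000
ω = Δθ/dt = 2.500000/2.0 = 1.2500
R = −Δy/(cos θ' − cos θ) = 1.6000
v = R·ω = 1.6000·1.2500 = 2.0000

v = 2.0000, ω = 1.2500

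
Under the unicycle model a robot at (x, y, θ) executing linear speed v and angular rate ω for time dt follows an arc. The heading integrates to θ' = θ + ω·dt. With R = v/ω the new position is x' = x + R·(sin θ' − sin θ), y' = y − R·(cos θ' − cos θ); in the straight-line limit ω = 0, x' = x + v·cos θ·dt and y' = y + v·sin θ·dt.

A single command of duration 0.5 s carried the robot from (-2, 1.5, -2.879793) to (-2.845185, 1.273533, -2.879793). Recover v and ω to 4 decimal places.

v = 1.7500, ω = 0.0000

Δθ = -2.879793 − -2.879793 = 0.000000
ω = Δθ/dt = 0.000000/0.5 = 0.0000
ω = 0 → v = (Δx·cos θ + Δy·sin θ)/dt = 1.7500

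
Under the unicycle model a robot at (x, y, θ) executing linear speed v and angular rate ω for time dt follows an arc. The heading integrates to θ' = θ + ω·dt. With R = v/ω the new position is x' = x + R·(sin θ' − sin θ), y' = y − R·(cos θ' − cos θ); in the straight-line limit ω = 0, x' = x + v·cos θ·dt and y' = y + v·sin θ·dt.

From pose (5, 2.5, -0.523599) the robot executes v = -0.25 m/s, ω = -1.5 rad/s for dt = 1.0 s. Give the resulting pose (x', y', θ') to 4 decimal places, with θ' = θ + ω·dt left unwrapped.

θ' = -0.5236 + -1.5·1.0 = -2.0236
R = v/ω = -0.25/-1.5 = 0.1667
x' = 5 + 0.1667·(sin -2.0236 − sin -0.5236) = 4.9335
y' = 2.5 − 0.1667·(cos -2.0236 − cos -0.5236) = 2.7173

(4.9335, 2.7173, -2.0236)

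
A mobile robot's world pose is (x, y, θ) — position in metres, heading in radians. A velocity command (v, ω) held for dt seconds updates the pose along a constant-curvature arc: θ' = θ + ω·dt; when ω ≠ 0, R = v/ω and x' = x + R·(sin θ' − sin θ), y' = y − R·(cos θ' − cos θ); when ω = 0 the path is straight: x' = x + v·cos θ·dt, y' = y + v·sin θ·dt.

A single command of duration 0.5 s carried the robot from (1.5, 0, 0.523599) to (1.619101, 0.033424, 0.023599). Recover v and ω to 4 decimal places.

v = 0.2500, ω = -1.0000

Δθ = 0.023599 − 0.523599 = -0.500000
ω = Δθ/dt = -0.500000/0.5 = -1.0000
R = Δx/(sin θ' − sin θ) = -0.2500
v = R·ω = -0.2500·-1.0000 = 0.2500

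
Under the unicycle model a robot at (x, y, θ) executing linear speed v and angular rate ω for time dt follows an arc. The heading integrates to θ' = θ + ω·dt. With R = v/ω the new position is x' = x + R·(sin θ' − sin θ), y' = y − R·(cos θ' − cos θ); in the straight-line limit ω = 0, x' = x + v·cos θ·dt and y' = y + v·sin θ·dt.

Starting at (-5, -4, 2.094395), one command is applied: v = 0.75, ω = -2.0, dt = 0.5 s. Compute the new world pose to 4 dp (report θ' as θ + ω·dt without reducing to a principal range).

θ' = 2.0944 + -2.0·0.5 = 1.0944
R = v/ω = 0.75/-2.0 = -0.3750
x' = -5 + -0.3750·(sin 1.0944 − sin 2.0944) = -5.0085
y' = -4 − -0.3750·(cos 1.0944 − cos 2.0944) = -3.6405

(-5.0085, -3.6405, 1.0944)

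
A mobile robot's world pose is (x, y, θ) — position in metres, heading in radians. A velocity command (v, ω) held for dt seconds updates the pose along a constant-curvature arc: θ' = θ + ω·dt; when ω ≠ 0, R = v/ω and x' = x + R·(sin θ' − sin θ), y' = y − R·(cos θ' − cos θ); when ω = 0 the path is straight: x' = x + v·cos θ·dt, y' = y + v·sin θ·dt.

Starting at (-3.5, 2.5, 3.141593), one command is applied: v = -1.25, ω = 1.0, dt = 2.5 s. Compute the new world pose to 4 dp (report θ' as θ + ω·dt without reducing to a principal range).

(-2.7519, 4.7514, 5.6416)

θ' = 3.1416 + 1.0·2.5 = 5.6416
R = v/ω = -1.25/1.0 = -1.2500
x' = -3.5 + -1.2500·(sin 5.6416 − sin 3.1416) = -2.7519
y' = 2.5 − -1.2500·(cos 5.6416 − cos 3.1416) = 4.7514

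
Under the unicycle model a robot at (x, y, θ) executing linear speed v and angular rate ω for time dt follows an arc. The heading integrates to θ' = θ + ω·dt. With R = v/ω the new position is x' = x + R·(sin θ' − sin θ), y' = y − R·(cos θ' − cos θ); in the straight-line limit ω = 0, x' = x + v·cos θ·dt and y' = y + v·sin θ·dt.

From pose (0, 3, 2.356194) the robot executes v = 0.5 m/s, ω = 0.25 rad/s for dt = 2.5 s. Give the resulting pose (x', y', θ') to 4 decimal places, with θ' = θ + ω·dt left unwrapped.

(-1.0948, 3.5601, 2.9812)

θ' = 2.3562 + 0.25·2.5 = 2.9812
R = v/ω = 0.5/0.25 = 2.0000
x' = 0 + 2.0000·(sin 2.9812 − sin 2.3562) = -1.0948
y' = 3 − 2.0000·(cos 2.9812 − cos 2.3562) = 3.5601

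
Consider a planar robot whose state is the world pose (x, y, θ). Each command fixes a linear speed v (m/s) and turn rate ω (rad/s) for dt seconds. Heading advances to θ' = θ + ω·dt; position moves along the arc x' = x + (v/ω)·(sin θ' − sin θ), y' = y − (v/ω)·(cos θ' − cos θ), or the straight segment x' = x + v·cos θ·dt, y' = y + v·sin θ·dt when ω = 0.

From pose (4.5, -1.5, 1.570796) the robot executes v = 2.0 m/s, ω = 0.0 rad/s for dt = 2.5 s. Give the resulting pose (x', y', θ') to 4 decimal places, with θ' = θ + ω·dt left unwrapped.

(4.5000, 3.5000, 1.5708)

θ' = 1.5708 + 0.0·2.5 = 1.5708
ω = 0 → straight: x' = 4.5 + 2.0·cos(1.5708)·2.5 = 4.5000
y' = -1.5 + 2.0·sin(1.5708)·2.5 = 3.5000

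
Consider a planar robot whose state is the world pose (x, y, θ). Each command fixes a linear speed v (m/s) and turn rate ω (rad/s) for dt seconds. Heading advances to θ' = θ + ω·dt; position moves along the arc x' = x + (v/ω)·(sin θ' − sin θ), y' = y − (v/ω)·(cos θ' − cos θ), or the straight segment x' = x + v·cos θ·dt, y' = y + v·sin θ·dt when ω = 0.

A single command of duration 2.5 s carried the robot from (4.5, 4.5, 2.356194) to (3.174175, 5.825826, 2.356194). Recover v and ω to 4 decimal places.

v = 0.7500, ω = 0.0000

Δθ = 2.356194 − 2.356194 = 0.000000
ω = Δθ/dt = 0.000000/2.5 = 0.0000
ω = 0 → v = (Δx·cos θ + Δy·sin θ)/dt = 0.7500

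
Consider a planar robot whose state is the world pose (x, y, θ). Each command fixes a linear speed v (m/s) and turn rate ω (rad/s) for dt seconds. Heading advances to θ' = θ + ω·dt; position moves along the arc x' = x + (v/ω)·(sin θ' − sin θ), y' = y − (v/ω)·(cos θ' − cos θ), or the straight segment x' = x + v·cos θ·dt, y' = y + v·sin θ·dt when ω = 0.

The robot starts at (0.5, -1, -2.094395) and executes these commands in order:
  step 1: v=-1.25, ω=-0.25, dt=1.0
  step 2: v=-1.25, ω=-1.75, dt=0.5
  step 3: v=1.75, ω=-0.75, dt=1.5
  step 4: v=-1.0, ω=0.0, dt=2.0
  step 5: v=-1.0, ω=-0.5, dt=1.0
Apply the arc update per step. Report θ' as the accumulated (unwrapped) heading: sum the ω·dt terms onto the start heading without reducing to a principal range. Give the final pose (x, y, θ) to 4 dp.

(0.6599, -1.1554, -4.8444)

step 1: θ'=-2.3444 (R=5.0000) → pose (1.2531, -0.0064, -2.3444)
step 2: θ'=-3.2194 (R=0.7143) → pose (1.8196, 0.2066, -3.2194)
step 3: θ'=-4.3444 (R=-2.3333) → pose (-0.1761, 1.6935, -4.3444)
step 4: θ'=-4.3444 (straight) → pose (0.5434, -0.1726, -4.3444)
step 5: θ'=-4.8444 (R=2.0000) → pose (0.6599, -1.1554, -4.8444)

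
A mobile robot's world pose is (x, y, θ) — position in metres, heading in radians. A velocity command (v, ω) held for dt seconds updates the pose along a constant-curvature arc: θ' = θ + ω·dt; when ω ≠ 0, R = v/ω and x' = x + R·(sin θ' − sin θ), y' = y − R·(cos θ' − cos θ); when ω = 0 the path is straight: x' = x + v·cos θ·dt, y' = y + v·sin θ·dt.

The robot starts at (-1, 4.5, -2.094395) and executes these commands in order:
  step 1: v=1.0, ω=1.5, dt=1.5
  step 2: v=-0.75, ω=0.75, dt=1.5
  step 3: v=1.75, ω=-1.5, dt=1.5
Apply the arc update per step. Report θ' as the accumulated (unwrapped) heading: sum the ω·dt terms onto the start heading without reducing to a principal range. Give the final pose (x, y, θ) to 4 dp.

step 1: θ'=0.1556 (R=0.6667) → pose (-0.3193, 3.5081, 0.1556)
step 2: θ'=1.2806 (R=-1.0000) → pose (-1.1225, 2.8063, 1.2806)
step 3: θ'=-0.9694 (R=-1.1667) → pose (0.9573, 3.1325, -0.9694)

(0.9573, 3.1325, -0.9694)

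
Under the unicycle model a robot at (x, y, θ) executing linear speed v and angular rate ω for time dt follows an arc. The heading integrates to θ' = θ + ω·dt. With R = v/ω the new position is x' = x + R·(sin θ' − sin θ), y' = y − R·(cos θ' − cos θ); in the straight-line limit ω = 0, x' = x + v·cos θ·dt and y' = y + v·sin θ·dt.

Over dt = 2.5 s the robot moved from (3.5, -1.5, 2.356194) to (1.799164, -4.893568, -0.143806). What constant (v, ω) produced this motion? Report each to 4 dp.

Δθ = -0.143806 − 2.356194 = -2.500000
ω = Δθ/dt = -2.500000/2.5 = -1.0000
R = −Δy/(cos θ' − cos θ) = 2.0000
v = R·ω = 2.0000·-1.0000 = -2.0000

v = -2.0000, ω = -1.0000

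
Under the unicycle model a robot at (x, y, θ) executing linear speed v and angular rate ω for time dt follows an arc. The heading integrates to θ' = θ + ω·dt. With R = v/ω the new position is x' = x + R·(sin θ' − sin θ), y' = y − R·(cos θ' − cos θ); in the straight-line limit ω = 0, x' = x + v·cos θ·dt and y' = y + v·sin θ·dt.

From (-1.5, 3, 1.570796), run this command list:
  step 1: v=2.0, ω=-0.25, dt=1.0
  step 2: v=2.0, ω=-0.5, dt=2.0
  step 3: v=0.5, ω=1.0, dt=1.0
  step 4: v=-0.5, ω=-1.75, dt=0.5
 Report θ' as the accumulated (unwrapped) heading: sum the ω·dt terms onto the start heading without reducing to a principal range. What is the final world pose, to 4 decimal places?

step 1: θ'=1.3208 (R=-8.0000) → pose (-1.2513, 4.9792, 1.3208)
step 2: θ'=0.3208 (R=-4.0000) → pose (1.3631, 7.7856, 0.3208)
step 3: θ'=1.3208 (R=0.5000) → pose (1.6899, 8.1363, 1.3208)
step 4: θ'=0.4458 (R=0.2857) → pose (1.5362, 7.9492, 0.4458)

(1.5362, 7.9492, 0.4458)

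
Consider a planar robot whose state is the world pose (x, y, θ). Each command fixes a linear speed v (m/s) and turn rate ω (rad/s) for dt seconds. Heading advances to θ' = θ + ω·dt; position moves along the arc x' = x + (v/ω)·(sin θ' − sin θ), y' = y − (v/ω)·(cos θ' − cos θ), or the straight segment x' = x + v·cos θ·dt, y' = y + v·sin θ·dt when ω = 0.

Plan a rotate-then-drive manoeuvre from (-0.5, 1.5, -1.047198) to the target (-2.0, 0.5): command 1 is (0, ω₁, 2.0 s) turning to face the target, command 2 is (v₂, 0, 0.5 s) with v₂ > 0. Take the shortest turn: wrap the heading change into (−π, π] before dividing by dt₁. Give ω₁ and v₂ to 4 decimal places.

ω₁ = -0.7532, v₂ = 3.6056

heading to target = atan2(0.5−1.5, -2−-0.5) = -2.5536
Δθ = wrap(-2.5536 − -1.0472) = -1.5064; ω₁ = Δθ/dt₁ = -0.7532
distance = √((-2−-0.5)² + (0.5−1.5)²) = 1.8028; v₂ = distance/dt₂ = 3.6056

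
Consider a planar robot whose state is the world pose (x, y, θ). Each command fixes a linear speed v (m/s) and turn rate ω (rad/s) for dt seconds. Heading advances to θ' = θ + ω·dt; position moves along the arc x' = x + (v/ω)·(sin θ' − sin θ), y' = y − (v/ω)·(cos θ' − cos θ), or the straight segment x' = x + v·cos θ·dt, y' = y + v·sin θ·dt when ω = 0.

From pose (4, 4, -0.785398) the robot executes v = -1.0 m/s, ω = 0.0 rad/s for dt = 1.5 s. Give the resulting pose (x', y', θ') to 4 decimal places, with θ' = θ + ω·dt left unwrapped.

θ' = -0.7854 + 0.0·1.5 = -0.7854
ω = 0 → straight: x' = 4 + -1.0·cos(-0.7854)·1.5 = 2.9393
y' = 4 + -1.0·sin(-0.7854)·1.5 = 5.0607

(2.9393, 5.0607, -0.7854)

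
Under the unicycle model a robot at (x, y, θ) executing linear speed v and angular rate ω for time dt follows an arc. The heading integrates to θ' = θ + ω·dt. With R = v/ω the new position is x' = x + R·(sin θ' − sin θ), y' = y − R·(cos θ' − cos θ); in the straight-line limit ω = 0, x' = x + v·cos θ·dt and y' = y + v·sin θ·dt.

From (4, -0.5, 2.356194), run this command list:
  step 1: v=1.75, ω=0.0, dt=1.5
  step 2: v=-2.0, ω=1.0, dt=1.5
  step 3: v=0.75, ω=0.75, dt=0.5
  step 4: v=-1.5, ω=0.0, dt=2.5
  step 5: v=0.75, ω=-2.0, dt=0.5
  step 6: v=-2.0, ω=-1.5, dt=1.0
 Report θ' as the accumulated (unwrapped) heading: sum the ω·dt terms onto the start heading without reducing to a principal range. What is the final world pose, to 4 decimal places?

(7.5099, 2.9763, 1.7312)

step 1: θ'=2.3562 (straight) → pose (2.1438, 1.3562, 2.3562)
step 2: θ'=3.8562 (R=-2.0000) → pose (4.8687, 1.2597, 3.8562)
step 3: θ'=4.2312 (R=1.0000) → pose (4.6376, 0.9671, 4.2312)
step 4: θ'=4.2312 (straight) → pose (6.3732, 4.2913, 4.2312)
step 5: θ'=3.2312 (R=-0.3750) → pose (6.0744, 4.0914, 3.2312)
step 6: θ'=1.7312 (R=1.3333) → pose (7.5099, 2.9763, 1.7312)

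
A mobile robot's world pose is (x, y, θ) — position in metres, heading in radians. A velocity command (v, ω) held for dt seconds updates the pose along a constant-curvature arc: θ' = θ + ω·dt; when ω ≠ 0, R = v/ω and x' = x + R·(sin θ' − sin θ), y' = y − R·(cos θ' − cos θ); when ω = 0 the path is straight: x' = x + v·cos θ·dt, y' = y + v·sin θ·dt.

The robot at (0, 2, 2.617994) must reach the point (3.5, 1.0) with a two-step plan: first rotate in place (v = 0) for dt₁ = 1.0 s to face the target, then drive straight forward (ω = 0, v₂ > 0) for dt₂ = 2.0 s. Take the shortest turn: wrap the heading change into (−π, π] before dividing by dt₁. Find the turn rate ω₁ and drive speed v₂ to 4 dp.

heading to target = atan2(1−2, 3.5−0) = -0.2783
Δθ = wrap(-0.2783 − 2.6180) = -2.8963; ω₁ = Δθ/dt₁ = -2.8963
distance = √((3.5−0)² + (1−2)²) = 3.6401; v₂ = distance/dt₂ = 1.8200

ω₁ = -2.8963, v₂ = 1.8200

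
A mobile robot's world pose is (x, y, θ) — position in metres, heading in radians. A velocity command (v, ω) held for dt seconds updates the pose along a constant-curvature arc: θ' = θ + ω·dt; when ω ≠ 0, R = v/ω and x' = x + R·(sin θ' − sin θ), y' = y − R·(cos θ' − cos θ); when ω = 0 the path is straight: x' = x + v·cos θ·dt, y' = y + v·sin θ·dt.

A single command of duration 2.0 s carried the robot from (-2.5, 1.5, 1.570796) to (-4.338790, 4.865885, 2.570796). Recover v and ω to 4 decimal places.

Δθ = 2.570796 − 1.570796 = 1.000000
ω = Δθ/dt = 1.000000/2.0 = 0.5000
R = −Δy/(cos θ' − cos θ) = 4.0000
v = R·ω = 4.0000·0.5000 = 2.0000

v = 2.0000, ω = 0.5000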